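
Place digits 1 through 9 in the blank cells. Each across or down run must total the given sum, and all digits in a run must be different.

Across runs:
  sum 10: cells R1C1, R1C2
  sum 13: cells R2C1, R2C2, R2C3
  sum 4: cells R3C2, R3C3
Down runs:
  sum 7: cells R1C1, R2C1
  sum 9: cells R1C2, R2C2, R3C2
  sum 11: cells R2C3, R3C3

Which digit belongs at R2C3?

4 in 2 cells must be {1,3}.
The 4 across and the 11 down share only 3, so R3C3 = 3.
R2C3 = 11 − 3 = 8 completes the 11 down.
R3C2 = 4 − 3 = 1 completes the 4 across.
No cell is forced outright now. R2C2 can only be 2 or 3 (the digits allowed by both its 13 across and its 9 down). If R2C2 = 3: then R1C2 would have to be in {1,2,3,4,6,7,8,9} for the 10 across but in {5} for the 9 down — contradiction. So R2C2 = 2.
R1C2 = 9 − 3 = 6 completes the 9 down.
R2C1 = 13 − 10 = 3 completes the 13 across.
R1C1 = 10 − 6 = 4 completes the 10 across.

8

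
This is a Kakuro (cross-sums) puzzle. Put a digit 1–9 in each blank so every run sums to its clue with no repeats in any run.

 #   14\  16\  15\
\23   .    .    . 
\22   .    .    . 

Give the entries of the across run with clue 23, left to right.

23 in 3 cells must be {6,8,9}; 16 in 2 cells must be {7,9}.
The 23 across and the 16 down share only 9, so R1C2 = 9.
R2C2 = 16 − 9 = 7 completes the 16 down.
Nothing is forced directly, so branch on R2C1, whose candidates are 6 or 9. If R2C1 = 9: then R1C1 would have to be in {6,8} for the 23 across but in {5} for the 14 down — contradiction. So R2C1 = 6.
R1C1 = 14 − 6 = 8 completes the 14 down.
R1C3 = 23 − 17 = 6 completes the 23 across.
R2C3 = 22 − 13 = 9 completes the 22 across.

8 9 6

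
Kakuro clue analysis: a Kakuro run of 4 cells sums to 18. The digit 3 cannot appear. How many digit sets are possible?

5

4 distinct digits from 1–9 sum between 10 and 30.
Dropping sets that contain 3.
Enumerating: {1,2,6,9}, {1,2,7,8}, {1,4,5,8}, {1,4,6,7}, {2,4,5,7}.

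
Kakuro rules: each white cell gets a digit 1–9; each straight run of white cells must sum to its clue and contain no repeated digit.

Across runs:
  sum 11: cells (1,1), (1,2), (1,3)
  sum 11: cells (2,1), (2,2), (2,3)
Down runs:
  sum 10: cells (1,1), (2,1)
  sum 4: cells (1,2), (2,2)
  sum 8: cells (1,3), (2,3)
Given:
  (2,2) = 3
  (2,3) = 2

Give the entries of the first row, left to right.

4 in 2 cells must be {1,3}.
(1,2) = 4 − 3 = 1 completes the 4 down.
(1,3) = 8 − 2 = 6 completes the 8 down.
(2,1) = 11 − 5 = 6 completes the 11 across.
(1,1) = 11 − 7 = 4 completes the 11 across.

4 1 6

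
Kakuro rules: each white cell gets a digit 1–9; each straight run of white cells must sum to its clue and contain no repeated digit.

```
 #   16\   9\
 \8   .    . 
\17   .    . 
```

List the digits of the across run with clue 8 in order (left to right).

17 in 2 cells must be {8,9}; 16 in 2 cells must be {7,9}.
The 8 across and the 16 down share only 7, so R1C1 = 7.
R1C2 = 8 − 7 = 1 completes the 8 across.
R2C1 = 16 − 7 = 9 completes the 16 down.
R2C2 = 17 − 9 = 8 completes the 17 across.

7 1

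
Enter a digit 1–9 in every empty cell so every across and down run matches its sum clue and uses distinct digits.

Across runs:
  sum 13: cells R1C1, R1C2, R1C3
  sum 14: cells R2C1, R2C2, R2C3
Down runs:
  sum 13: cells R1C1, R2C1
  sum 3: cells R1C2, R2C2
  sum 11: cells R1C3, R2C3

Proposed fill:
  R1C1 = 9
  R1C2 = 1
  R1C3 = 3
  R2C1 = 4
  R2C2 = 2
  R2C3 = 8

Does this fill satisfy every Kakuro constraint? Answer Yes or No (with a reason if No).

Across: 9+1+3=13; 4+2+8=14. Down: 9+4=13; 1+2=3; 3+8=11. No digit repeats within any run.

Yes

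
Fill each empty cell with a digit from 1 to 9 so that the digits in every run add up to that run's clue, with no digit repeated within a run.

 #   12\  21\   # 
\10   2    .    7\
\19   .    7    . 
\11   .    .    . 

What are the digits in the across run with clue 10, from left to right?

2 8

R1C2 = 10 − 2 = 8 completes the 10 across.
R3C2 = 21 − 15 = 6 completes the 21 down.
Nothing is forced directly, so branch on R2C3, whose candidates are 3 or 4. If R2C3 = 4: then R2C1 would have to be in {8} for the 19 across but in {1,3,4,6,7,9} for the 12 down — contradiction. So R2C3 = 3.
R2C1 = 19 − 10 = 9 completes the 19 across.
R3C1 = 12 − 11 = 1 completes the 12 down.
R3C3 = 11 − 7 = 4 completes the 11 across.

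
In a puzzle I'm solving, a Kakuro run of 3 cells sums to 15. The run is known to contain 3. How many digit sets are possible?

2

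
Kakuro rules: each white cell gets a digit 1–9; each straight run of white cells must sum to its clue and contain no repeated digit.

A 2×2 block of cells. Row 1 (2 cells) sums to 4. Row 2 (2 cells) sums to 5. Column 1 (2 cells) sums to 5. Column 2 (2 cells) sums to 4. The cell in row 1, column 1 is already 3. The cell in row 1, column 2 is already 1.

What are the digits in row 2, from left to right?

4 in 2 cells must be {1,3}.
(2,1) = 5 − 3 = 2 completes the 5 down.
(2,2) = 5 − 2 = 3 completes the 5 across.

2 3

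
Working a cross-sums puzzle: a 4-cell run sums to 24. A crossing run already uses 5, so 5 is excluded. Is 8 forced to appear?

Counterexample: {2,6,7,9} sums to 24 under that restriction without using 8.

No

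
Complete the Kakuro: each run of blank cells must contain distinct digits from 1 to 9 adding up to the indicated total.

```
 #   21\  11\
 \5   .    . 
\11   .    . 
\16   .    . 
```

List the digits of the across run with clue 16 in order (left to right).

16 in 2 cells must be {7,9}.
The 5 across and the 21 down share only 4, so R1C1 = 4.
R1C2 = 5 − 4 = 1 completes the 5 across.
Given what's placed, R3C1 must be 9 to fit the 16 across and 21 down.
R3C2 = 16 − 9 = 7 completes the 16 across.
R2C1 = 21 − 13 = 8 completes the 21 down.
R2C2 = 11 − 8 = 3 completes the 11 across.

9 7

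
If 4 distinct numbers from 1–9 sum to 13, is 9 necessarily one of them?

Counterexample: {1,2,3,7} sums to 13 without using 9.

No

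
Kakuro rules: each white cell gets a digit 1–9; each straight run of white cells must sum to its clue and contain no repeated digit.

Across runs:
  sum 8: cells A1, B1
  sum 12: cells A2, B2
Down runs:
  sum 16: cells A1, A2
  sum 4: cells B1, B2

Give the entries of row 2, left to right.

9 3

16 in 2 cells must be {7,9}; 4 in 2 cells must be {1,3}.
The 8 across and the 16 down share only 7, so A1 = 7.
B1 = 8 − 7 = 1 completes the 8 across.
A2 = 16 − 7 = 9 completes the 16 down.
B2 = 12 − 9 = 3 completes the 12 across.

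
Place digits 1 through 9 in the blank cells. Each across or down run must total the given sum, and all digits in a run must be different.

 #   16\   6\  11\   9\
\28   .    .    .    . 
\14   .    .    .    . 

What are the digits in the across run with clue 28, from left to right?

16 in 2 cells must be {7,9}.
Only 7 fits R2C1 under both its across sum 14 and down sum 16.
R1C1 = 16 − 7 = 9 completes the 16 down.
Nothing is forced directly, so branch on R2C3, whose candidates are 2 or 4. If R2C3 = 2: then R1C3 would have to be in {4,5,6,7,8} for the 28 across but in {9} for the 11 down — contradiction. So R2C3 = 4.
R1C3 = 11 − 4 = 7 completes the 11 down.
R1C2 = 4: the only remaining digit allowed by both the 28 across and the 6 down.
R1C4 = 28 − 20 = 8 completes the 28 across.

9 4 7 8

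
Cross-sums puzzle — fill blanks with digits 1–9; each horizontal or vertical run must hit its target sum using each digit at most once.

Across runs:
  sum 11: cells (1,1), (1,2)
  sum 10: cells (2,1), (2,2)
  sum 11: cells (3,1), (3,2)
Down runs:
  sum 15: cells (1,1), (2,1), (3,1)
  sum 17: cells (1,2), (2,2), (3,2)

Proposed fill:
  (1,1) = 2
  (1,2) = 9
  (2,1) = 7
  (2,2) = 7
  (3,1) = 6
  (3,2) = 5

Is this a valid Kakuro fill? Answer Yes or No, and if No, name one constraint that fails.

No — the across run (2,1)–(2,2) sums to 14, not 10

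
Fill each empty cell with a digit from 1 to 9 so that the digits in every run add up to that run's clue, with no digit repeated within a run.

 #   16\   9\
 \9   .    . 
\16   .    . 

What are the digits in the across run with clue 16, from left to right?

9 7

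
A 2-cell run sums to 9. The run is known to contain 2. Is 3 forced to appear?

No

The only way to make 9 from 2 distinct digits under that restriction is {2,7}, which does not contain 3.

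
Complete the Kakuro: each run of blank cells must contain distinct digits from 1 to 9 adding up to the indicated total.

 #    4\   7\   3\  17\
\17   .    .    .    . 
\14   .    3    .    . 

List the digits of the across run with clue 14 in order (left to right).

1, 3, 2, 8

4 in 2 cells must be {1,3}; 3 in 2 cells must be {1,2}; 17 in 2 cells must be {8,9}.
R1C2 = 7 − 3 = 4 completes the 7 down.
Given what's placed, R2C1 must be 1 to fit the 14 across and 4 down.
Given what's placed, R2C3 must be 2 to fit the 14 across and 3 down.
R2C4 = 14 − 6 = 8 completes the 14 across.
R1C1 = 4 − 1 = 3 completes the 4 down.
R1C3 = 3 − 2 = 1 completes the 3 down.
R1C4 = 17 − 8 = 9 completes the 17 across.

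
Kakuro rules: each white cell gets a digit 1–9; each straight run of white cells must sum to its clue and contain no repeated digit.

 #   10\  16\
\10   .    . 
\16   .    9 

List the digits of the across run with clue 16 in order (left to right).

7 9

16 in 2 cells must be {7,9}.
R1C2 = 16 − 9 = 7 completes the 16 down.
R2C1 = 16 − 9 = 7 completes the 16 across.
R1C1 = 10 − 7 = 3 completes the 10 across.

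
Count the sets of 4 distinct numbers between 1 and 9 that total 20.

12

4 distinct digits from 1–9 sum between 10 and 30.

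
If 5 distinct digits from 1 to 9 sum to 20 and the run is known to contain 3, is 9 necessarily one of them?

No

Counterexample: {1,2,3,6,8} sums to 20 under that restriction without using 9.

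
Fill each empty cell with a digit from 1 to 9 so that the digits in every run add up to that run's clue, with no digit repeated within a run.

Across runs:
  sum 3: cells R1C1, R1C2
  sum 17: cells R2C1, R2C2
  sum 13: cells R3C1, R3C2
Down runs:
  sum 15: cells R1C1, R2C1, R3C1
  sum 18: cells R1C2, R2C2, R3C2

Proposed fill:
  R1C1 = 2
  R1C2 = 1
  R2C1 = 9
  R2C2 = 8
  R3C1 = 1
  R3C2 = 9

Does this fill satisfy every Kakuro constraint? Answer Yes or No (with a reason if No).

No — the down run R1C1–R3C1 sums to 12, not 15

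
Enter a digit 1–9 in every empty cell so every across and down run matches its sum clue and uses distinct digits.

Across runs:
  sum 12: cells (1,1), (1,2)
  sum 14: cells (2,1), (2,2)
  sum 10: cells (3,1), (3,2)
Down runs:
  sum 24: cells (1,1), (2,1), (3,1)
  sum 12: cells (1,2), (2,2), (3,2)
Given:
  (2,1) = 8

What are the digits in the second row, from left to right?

8 6

24 in 3 cells must be {7,8,9}.
(2,2) = 14 − 8 = 6 completes the 14 across.
Nothing is forced directly, so branch on (1,1), whose candidates are 7 or 9. If (1,1) = 9: then (1,2) would have to be in {3} for the 12 across but in {1,2,4,5} for the 12 down — contradiction. So (1,1) = 7.
(1,2) = 12 − 7 = 5 completes the 12 across.
(3,1) = 24 − 15 = 9 completes the 24 down.
(3,2) = 10 − 9 = 1 completes the 10 across.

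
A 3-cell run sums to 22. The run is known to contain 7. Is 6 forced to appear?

Yes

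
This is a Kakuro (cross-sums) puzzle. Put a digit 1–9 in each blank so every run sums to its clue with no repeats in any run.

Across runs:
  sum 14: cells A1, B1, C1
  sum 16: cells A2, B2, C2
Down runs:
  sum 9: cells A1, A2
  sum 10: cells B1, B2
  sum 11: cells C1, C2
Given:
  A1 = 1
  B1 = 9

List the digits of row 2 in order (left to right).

8, 1, 7

C1 = 14 − 10 = 4 completes the 14 across.
A2 = 9 − 1 = 8 completes the 9 down.
B2 = 10 − 9 = 1 completes the 10 down.
C2 = 16 − 9 = 7 completes the 16 across.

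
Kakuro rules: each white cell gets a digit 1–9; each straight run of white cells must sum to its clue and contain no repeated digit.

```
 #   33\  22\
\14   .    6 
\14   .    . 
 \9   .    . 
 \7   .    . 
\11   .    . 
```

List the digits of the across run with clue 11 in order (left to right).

3 8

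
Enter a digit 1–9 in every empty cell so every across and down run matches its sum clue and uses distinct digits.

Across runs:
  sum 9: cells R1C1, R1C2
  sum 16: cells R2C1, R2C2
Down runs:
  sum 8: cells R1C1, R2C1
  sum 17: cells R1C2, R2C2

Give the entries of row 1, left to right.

16 in 2 cells must be {7,9}; 17 in 2 cells must be {8,9}.
The 9 across and the 17 down share only 8, so R1C2 = 8.
The 16 across and the 8 down share only 7, so R2C1 = 7.
R2C2 = 16 − 7 = 9 completes the 16 across.
R1C1 = 9 − 8 = 1 completes the 9 across.

1, 8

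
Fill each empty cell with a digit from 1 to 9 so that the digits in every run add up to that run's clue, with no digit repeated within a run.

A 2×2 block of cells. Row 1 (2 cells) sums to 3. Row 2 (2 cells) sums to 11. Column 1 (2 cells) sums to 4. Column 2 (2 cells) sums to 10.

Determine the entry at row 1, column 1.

1

3 in 2 cells must be {1,2}; 4 in 2 cells must be {1,3}.
The 3 across and the 4 down share only 1, so (1,1) = 1.
(1,2) = 3 − 1 = 2 completes the 3 across.
(2,1) = 4 − 1 = 3 completes the 4 down.
(2,2) = 11 − 3 = 8 completes the 11 across.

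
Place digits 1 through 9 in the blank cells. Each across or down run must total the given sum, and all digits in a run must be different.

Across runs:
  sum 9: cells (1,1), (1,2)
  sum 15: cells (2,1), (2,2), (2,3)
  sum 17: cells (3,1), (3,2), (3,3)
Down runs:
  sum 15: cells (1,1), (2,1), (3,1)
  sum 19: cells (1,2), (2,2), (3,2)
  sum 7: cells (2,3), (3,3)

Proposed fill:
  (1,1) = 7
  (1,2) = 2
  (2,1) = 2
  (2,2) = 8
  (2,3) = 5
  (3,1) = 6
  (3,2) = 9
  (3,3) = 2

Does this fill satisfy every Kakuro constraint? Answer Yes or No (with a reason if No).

Yes

Across: 7+2=9; 2+8+5=15; 6+9+2=17. Down: 7+2+6=15; 2+8+9=19; 5+2=7. No digit repeats within any run.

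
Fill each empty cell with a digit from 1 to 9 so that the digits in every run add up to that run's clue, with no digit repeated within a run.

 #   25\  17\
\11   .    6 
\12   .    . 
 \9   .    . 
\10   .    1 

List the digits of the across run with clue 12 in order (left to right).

R1C1 = 11 − 6 = 5 completes the 11 across.
R4C1 = 10 − 1 = 9 completes the 10 across.
No cell is forced outright now. R2C2 can only be 3 or 7 or 8 (the digits allowed by both its 12 across and its 17 down). If R2C2 = 3: then R2C1 would have to be in {9} for the 12 across but in {3,4,7,8} for the 25 down — contradiction. If R2C2 = 7: then R2C1 would have to be in {5} for the 12 across but in {3,4,7,8} for the 25 down — contradiction. So R2C2 = 8.
R2C1 = 12 − 8 = 4 completes the 12 across.
R3C1 = 25 − 18 = 7 completes the 25 down.
R3C2 = 9 − 7 = 2 completes the 9 across.

4 8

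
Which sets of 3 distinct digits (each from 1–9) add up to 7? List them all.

3 distinct digits from 1–9 sum between 6 and 24.
Only one set works: {1,2,4}.

{1,2,4}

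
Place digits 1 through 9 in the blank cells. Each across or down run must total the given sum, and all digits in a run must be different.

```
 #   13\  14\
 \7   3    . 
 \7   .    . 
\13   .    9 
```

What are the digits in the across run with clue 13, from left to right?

4 9

R1C2 = 7 − 3 = 4 completes the 7 across.
R2C2 = 14 − 13 = 1 completes the 14 down.
R3C1 = 13 − 9 = 4 completes the 13 across.
R2C1 = 7 − 1 = 6 completes the 7 across.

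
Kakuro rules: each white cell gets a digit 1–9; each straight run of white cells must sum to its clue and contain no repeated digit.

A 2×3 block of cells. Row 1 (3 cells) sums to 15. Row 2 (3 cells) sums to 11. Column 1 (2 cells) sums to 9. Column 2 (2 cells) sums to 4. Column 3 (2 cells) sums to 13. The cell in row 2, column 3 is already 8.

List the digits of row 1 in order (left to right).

7 3 5

4 in 2 cells must be {1,3}.
(1,3) = 13 − 8 = 5 completes the 13 down.
(2,2) = 1: the only remaining digit allowed by both the 11 across and the 4 down.
(1,2) = 4 − 1 = 3 completes the 4 down.
(2,1) = 11 − 9 = 2 completes the 11 across.
(1,1) = 15 − 8 = 7 completes the 15 across.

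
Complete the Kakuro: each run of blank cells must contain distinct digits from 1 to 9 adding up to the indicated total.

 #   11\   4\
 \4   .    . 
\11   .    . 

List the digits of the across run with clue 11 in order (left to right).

8 3

4 in 2 cells must be {1,3}.
The 4 across and the 11 down share only 3, so R1C1 = 3.
R1C2 = 4 − 3 = 1 completes the 4 across.
R2C1 = 11 − 3 = 8 completes the 11 down.
R2C2 = 11 − 8 = 3 completes the 11 across.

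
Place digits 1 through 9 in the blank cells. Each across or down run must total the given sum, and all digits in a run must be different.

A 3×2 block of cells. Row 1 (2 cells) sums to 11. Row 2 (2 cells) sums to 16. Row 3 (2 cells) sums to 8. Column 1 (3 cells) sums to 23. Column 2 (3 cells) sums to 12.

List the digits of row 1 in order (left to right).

16 in 2 cells must be {7,9}; 23 in 3 cells must be {6,8,9}.
The 16 across and the 23 down share only 9, so (2,1) = 9.
(2,2) = 16 − 9 = 7 completes the 16 across.
Given what's placed, (3,1) must be 6 to fit the 8 across and 23 down.
(3,2) = 8 − 6 = 2 completes the 8 across.
(1,1) = 23 − 15 = 8 completes the 23 down.
(1,2) = 11 − 8 = 3 completes the 11 across.

8 3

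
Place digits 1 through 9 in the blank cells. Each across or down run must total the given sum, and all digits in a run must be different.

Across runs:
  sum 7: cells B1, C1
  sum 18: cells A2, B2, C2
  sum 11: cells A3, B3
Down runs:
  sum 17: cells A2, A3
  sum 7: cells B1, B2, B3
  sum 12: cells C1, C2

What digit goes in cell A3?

17 in 2 cells must be {8,9}; 7 in 3 cells must be {1,2,4}.
Nothing is forced directly, so branch on B3, whose candidates are 2 or 4. If B3 = 4: then A3 would have to be in {7} for the 11 across but in {8,9} for the 17 down — contradiction. So B3 = 2.
A3 = 11 − 2 = 9 completes the 11 across.
A2 = 17 − 9 = 8 completes the 17 down.
No cell is forced outright now. B1 can only be 1 or 4 (the digits allowed by both its 7 across and its 7 down). If B1 = 1: then C1 would have to be in {6} for the 7 across but in {3,4,5,7,8,9} for the 12 down — contradiction. So B1 = 4.
C1 = 7 − 4 = 3 completes the 7 across.
B2 = 7 − 6 = 1 completes the 7 down.
C2 = 18 − 9 = 9 completes the 18 across.

9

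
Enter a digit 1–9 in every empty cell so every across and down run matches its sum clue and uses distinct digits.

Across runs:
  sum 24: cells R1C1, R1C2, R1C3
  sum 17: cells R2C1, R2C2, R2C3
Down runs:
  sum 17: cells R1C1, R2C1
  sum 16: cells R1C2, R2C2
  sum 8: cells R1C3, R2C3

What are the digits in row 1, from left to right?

24 in 3 cells must be {7,8,9}; 17 in 2 cells must be {8,9}; 16 in 2 cells must be {7,9}.
The 24 across and the 8 down share only 7, so R1C3 = 7.
R2C3 = 8 − 7 = 1 completes the 8 down.
Given what's placed, R1C2 must be 9 to fit the 24 across and 16 down.
R2C1 = 9: the only remaining digit allowed by both the 17 across and the 17 down.
R2C2 = 17 − 10 = 7 completes the 17 across.
R1C1 = 24 − 16 = 8 completes the 24 across.

8 9 7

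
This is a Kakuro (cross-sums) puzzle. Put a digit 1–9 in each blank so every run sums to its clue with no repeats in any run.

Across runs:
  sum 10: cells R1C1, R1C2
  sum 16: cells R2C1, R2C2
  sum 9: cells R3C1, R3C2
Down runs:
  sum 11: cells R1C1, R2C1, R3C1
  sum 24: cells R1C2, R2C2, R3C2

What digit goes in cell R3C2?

8

16 in 2 cells must be {7,9}; 24 in 3 cells must be {7,8,9}.
The 16 across and the 11 down share only 7, so R2C1 = 7.
R2C2 = 16 − 7 = 9 completes the 16 across.
Nothing is forced directly, so branch on R1C1, whose candidates are 1 or 3. If R1C1 = 1: then R1C2 would have to be in {9} for the 10 across but in {7,8} for the 24 down — contradiction. So R1C1 = 3.
R1C2 = 10 − 3 = 7 completes the 10 across.
R3C1 = 11 − 10 = 1 completes the 11 down.
R3C2 = 9 − 1 = 8 completes the 9 across.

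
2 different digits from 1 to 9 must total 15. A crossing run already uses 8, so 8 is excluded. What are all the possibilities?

2 distinct digits from 1–9 sum between 3 and 17.
Dropping sets that contain 8.
Only one set works: {6,9}.

{6,9}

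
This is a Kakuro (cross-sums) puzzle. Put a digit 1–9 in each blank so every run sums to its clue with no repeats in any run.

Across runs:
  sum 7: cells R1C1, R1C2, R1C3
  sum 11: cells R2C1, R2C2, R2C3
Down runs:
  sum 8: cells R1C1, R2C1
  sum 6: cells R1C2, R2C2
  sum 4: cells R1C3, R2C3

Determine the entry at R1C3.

1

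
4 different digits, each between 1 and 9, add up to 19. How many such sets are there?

11

4 distinct digits from 1–9 sum between 10 and 30.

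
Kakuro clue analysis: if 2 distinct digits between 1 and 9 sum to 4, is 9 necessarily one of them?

The only way to make 4 from 2 distinct digits is {1,3}, which does not contain 9.

No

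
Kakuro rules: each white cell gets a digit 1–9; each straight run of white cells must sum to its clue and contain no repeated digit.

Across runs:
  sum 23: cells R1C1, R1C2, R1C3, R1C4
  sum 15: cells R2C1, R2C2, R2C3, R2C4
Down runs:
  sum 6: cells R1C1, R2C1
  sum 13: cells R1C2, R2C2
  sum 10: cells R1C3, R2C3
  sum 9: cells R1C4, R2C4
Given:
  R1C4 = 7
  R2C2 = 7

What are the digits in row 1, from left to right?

R1C2 = 13 − 7 = 6 completes the 13 down.
R2C4 = 9 − 7 = 2 completes the 9 down.
Given what's placed, R2C3 must be 1 to fit the 15 across and 10 down.
R1C3 = 10 − 1 = 9 completes the 10 down.
R2C1 = 15 − 10 = 5 completes the 15 across.
R1C1 = 23 − 22 = 1 completes the 23 across.

1 6 9 7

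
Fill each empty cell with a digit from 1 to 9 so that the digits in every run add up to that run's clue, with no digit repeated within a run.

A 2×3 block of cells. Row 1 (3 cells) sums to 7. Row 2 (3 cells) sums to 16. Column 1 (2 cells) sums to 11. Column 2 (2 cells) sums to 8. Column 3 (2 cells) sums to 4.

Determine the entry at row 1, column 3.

7 in 3 cells must be {1,2,4}; 4 in 2 cells must be {1,3}.
The 7 across and the 4 down share only 1, so (1,3) = 1.
(2,3) = 4 − 1 = 3 completes the 4 down.
Given what's placed, (1,2) must be 2 to fit the 7 across and 8 down.
(2,2) = 8 − 2 = 6 completes the 8 down.
(1,1) = 7 − 3 = 4 completes the 7 across.
(2,1) = 16 − 9 = 7 completes the 16 across.

1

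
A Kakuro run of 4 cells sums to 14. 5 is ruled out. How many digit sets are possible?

3

4 distinct digits from 1–9 sum between 10 and 30.
Dropping sets that contain 5.
Enumerating: {1,2,3,8}, {1,2,4,7}, {1,3,4,6}.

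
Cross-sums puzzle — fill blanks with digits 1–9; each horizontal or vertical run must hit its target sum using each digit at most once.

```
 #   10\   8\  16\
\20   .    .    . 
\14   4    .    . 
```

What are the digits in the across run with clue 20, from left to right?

6, 5, 9

16 in 2 cells must be {7,9}.
R1C1 = 10 − 4 = 6 completes the 10 down.
Given what's placed, R1C2 must be 5 to fit the 20 across and 8 down.
R1C3 = 20 − 11 = 9 completes the 20 across.
R2C2 = 8 − 5 = 3 completes the 8 down.
R2C3 = 14 − 7 = 7 completes the 14 across.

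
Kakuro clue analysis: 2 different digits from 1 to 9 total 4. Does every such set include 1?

The only way to make 4 from 2 distinct digits is {1,3}, which contains 1.

Yes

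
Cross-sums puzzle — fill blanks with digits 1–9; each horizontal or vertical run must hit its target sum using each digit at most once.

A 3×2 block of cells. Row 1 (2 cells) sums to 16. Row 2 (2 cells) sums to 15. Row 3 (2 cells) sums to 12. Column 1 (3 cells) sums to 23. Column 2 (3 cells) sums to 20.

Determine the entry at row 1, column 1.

16 in 2 cells must be {7,9}; 23 in 3 cells must be {6,8,9}.
The 16 across and the 23 down share only 9, so (1,1) = 9.
(1,2) = 16 − 9 = 7 completes the 16 across.
Given what's placed, (3,1) must be 8 to fit the 12 across and 23 down.
(3,2) = 12 − 8 = 4 completes the 12 across.
(2,1) = 23 − 17 = 6 completes the 23 down.
(2,2) = 15 − 6 = 9 completes the 15 across.

9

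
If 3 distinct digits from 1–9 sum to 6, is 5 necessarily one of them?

The only way to make 6 from 3 distinct digits is {1,2,3}, which does not contain 5.

No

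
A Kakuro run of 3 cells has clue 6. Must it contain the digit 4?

The only way to make 6 from 3 distinct digits is {1,2,3}, which does not contain 4.

No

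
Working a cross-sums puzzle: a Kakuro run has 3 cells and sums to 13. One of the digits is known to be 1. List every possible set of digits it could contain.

{1,3,9}; {1,4,8}; {1,5,7}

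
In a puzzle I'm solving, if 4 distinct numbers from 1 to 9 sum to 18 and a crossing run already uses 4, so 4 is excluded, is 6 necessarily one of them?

Counterexample: {1,2,7,8} sums to 18 under that restriction without using 6.

No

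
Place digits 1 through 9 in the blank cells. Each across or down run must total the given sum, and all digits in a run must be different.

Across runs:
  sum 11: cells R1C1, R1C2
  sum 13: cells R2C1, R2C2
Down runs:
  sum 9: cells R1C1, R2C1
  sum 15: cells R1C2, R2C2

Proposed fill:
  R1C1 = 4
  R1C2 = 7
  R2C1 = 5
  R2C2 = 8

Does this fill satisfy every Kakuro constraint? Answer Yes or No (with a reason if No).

Yes

Across: 4+7=11; 5+8=13. Down: 4+5=9; 7+8=15. No digit repeats within any run.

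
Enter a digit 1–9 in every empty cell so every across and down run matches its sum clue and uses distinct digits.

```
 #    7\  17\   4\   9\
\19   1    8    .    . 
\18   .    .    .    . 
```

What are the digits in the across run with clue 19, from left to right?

17 in 2 cells must be {8,9}; 4 in 2 cells must be {1,3}.
R1C3 = 3: the only remaining digit allowed by both the 19 across and the 4 down.
R1C4 = 19 − 12 = 7 completes the 19 across.
R2C1 = 7 − 1 = 6 completes the 7 down.
R2C2 = 17 − 8 = 9 completes the 17 down.
R2C3 = 4 − 3 = 1 completes the 4 down.
R2C4 = 18 − 16 = 2 completes the 18 across.

1, 8, 3, 7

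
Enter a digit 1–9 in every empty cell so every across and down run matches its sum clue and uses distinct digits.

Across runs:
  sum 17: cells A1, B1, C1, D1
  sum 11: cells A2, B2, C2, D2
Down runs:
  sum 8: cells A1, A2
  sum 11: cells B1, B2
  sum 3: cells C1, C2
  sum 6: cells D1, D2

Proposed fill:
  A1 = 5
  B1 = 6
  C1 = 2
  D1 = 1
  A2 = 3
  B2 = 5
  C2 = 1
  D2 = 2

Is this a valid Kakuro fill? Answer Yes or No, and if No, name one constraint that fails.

No — the down run D1–D2 sums to 3, not 6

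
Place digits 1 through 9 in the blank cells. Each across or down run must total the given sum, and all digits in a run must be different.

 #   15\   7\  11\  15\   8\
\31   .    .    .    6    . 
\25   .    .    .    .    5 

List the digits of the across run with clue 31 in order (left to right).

R1C5 = 8 − 5 = 3 completes the 8 down.
R2C4 = 15 − 6 = 9 completes the 15 down.
R1C2 = 5: the only remaining digit allowed by both the 31 across and the 7 down.
R2C2 = 7 − 5 = 2 completes the 7 down.
Nothing is forced directly, so branch on R2C1, whose candidates are 6 or 8. If R2C1 = 8: then R1C1 would have to be in {8,9} for the 31 across but in {7} for the 15 down — contradiction. So R2C1 = 6.
R1C1 = 15 − 6 = 9 completes the 15 down.
R1C3 = 31 − 23 = 8 completes the 31 across.
R2C3 = 25 − 22 = 3 completes the 25 across.

9 5 8 6 3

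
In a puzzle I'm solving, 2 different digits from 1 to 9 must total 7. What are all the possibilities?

2 distinct digits from 1–9 sum between 3 and 17.

{1,6}; {2,5}; {3,4}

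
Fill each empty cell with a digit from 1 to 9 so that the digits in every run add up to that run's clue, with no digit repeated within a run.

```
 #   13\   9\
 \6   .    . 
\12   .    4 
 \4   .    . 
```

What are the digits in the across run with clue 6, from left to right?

4, 2

4 in 2 cells must be {1,3}.
Given what's placed, R1C2 must be 2 to fit the 6 across and 9 down.
R2C1 = 12 − 4 = 8 completes the 12 across.
R3C2 = 9 − 6 = 3 completes the 9 down.
R1C1 = 6 − 2 = 4 completes the 6 across.
R3C1 = 4 − 3 = 1 completes the 4 across.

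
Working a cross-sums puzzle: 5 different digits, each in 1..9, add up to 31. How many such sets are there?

5 distinct digits from 1–9 sum between 15 and 35.
Enumerating: {1,6,7,8,9}, {2,5,7,8,9}, {3,4,7,8,9}, {3,5,6,8,9}, {4,5,6,7,9}.

5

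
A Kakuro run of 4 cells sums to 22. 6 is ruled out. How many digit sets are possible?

6

4 distinct digits from 1–9 sum between 10 and 30.
Dropping sets that contain 6.
Enumerating: {1,4,8,9}, {1,5,7,9}, {2,3,8,9}, {2,4,7,9}, {2,5,7,8}, {3,4,7,8}.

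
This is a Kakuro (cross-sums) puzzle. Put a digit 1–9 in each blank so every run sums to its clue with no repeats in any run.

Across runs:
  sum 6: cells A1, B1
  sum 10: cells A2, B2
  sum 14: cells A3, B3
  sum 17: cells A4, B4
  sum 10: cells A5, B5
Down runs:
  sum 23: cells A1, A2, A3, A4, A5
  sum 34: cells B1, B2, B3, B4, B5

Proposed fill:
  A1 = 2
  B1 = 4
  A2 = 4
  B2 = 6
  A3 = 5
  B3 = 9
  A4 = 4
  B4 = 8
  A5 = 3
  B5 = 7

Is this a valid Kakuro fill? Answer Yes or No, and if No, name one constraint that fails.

No — the across run A4–B4 sums to 12, not 17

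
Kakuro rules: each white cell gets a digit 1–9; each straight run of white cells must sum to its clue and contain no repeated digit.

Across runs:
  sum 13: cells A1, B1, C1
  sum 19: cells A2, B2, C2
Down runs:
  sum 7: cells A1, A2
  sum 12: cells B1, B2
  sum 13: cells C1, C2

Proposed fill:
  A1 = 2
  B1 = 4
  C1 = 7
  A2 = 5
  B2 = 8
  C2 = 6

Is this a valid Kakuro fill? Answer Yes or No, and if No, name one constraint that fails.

Across: 2+4+7=13; 5+8+6=19. Down: 2+5=7; 4+8=12; 7+6=13. No digit repeats within any run.

Yes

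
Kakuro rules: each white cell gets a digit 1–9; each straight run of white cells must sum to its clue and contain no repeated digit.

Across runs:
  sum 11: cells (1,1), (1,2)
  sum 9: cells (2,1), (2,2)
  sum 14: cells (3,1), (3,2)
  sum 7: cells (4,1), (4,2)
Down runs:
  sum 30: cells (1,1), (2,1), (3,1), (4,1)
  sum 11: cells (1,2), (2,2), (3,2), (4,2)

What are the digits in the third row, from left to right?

9 5

30 in 4 cells must be {6,7,8,9}; 11 in 4 cells must be {1,2,3,5}.
Only 5 fits (3,2) under both its across sum 14 and down sum 11.
The 7 across and the 30 down share only 6, so (4,1) = 6.
(4,2) = 7 − 6 = 1 completes the 7 across.
(3,1) = 14 − 5 = 9 completes the 14 across.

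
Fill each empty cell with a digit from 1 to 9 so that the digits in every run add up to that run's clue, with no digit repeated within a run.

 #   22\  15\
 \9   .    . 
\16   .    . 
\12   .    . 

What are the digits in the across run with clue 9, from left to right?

16 in 2 cells must be {7,9}.
Nothing is forced directly, so branch on R2C1, whose candidates are 7 or 9. If R2C1 = 7: that forces R1C1 = 6, R1C2 = 3, after which R2C2 would have to be in {9} for the 16 across but in {4,5,7,8} for the 15 down — contradiction. So R2C1 = 9.
R2C2 = 16 − 9 = 7 completes the 16 across.
Nothing is forced directly, so branch on R3C2, whose candidates are 3 or 5. If R3C2 = 3: that forces R1C2 = 5, after which R3C1 would have to be in {9} for the 12 across but in {5,6,7,8} for the 22 down — contradiction. So R3C2 = 5.
R1C2 = 15 − 12 = 3 completes the 15 down.
R3C1 = 12 − 5 = 7 completes the 12 across.
R1C1 = 9 − 3 = 6 completes the 9 across.

6, 3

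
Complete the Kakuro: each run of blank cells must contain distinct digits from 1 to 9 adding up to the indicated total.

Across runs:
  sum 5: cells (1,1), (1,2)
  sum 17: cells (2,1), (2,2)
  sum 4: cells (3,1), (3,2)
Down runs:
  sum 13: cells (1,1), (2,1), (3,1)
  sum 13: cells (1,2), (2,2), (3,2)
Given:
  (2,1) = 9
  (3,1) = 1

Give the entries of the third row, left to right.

1, 3

17 in 2 cells must be {8,9}; 4 in 2 cells must be {1,3}.
(1,1) = 13 − 10 = 3 completes the 13 down.
(1,2) = 5 − 3 = 2 completes the 5 across.
(2,2) = 17 − 9 = 8 completes the 17 across.
(3,2) = 4 − 1 = 3 completes the 4 across.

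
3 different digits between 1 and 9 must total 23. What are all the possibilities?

{6,8,9}

3 distinct digits from 1–9 sum between 6 and 24.
Only one set works: {6,8,9}.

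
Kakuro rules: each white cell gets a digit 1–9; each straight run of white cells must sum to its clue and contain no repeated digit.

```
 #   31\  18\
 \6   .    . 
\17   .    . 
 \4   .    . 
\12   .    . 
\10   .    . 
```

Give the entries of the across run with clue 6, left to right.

4 2

17 in 2 cells must be {8,9}; 4 in 2 cells must be {1,3}.
Only 8 fits R2C2 under both its across sum 17 and down sum 18.
R2C1 = 17 − 8 = 9 completes the 17 across.
Nothing is forced directly, so branch on R3C1, whose candidates are 1 or 3. If R3C1 = 1: then R1C1 would have to be in {1,2,4,5} for the 6 across but in {6,7,8} for the 31 down — contradiction. So R3C1 = 3.
R3C2 = 4 − 3 = 1 completes the 4 across.
No cell is forced outright now. R1C1 can only be 4 or 5 (the digits allowed by both its 6 across and its 31 down). If R1C1 = 5: then R1C2 would have to be in {1} for the 6 across but in {2,3,4} for the 18 down — contradiction. So R1C1 = 4.
R1C2 = 6 − 4 = 2 completes the 6 across.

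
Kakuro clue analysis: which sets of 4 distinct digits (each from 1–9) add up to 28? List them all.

4 distinct digits from 1–9 sum between 10 and 30.

{4,7,8,9}; {5,6,8,9}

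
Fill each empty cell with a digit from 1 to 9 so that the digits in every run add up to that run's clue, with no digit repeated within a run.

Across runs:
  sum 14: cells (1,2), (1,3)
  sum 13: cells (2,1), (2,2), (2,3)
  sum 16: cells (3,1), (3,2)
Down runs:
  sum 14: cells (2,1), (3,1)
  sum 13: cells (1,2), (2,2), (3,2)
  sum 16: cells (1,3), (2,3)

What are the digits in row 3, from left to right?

16 in 2 cells must be {7,9}.
The 14 across and the 16 down share only 9, so (1,3) = 9.
(2,3) = 16 − 9 = 7 completes the 16 down.
Intersecting the 16 across with the 14 down forces (3,1) = 9.
(3,2) = 16 − 9 = 7 completes the 16 across.
(1,2) = 14 − 9 = 5 completes the 14 across.
(2,1) = 14 − 9 = 5 completes the 14 down.
(2,2) = 13 − 12 = 1 completes the 13 across.

9 7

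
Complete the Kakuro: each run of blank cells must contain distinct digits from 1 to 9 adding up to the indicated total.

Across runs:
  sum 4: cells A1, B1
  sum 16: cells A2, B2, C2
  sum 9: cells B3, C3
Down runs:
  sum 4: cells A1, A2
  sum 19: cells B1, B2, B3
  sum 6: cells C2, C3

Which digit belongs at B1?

3

4 in 2 cells must be {1,3}.
The 4 across and the 19 down share only 3, so B1 = 3.
B3 = 7: the only remaining digit allowed by both the 9 across and the 19 down.
C3 = 9 − 7 = 2 completes the 9 across.
A1 = 4 − 3 = 1 completes the 4 across.
A2 = 4 − 1 = 3 completes the 4 down.
B2 = 19 − 10 = 9 completes the 19 down.
C2 = 16 − 12 = 4 completes the 16 across.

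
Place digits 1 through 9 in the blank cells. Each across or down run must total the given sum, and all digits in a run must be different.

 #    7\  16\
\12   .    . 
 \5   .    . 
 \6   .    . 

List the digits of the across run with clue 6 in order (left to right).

7 in 3 cells must be {1,2,4}.
The 12 across and the 7 down share only 4, so R1C1 = 4.
R1C2 = 12 − 4 = 8 completes the 12 across.
Nothing is forced directly, so branch on R2C1, whose candidates are 1 or 2. If R2C1 = 1: then R2C2 would have to be in {4} for the 5 across but in {1,2,3,5,6,7} for the 16 down — contradiction. So R2C1 = 2.
R2C2 = 5 − 2 = 3 completes the 5 across.
R3C1 = 7 − 6 = 1 completes the 7 down.
R3C2 = 6 − 1 = 5 completes the 6 across.

1 5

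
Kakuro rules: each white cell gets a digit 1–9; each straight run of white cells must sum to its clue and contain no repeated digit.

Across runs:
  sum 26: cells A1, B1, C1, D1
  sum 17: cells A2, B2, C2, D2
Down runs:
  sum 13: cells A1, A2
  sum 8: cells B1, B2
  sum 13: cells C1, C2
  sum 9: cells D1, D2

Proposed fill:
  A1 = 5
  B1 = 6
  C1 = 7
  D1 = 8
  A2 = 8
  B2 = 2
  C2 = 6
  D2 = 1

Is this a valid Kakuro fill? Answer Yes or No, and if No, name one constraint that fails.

Across: 5+6+7+8=26; 8+2+6+1=17. Down: 5+8=13; 6+2=8; 7+6=13; 8+1=9. No digit repeats within any run.

Yes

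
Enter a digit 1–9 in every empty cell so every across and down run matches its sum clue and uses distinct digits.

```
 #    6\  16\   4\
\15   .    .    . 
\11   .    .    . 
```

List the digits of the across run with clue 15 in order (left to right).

5 9 1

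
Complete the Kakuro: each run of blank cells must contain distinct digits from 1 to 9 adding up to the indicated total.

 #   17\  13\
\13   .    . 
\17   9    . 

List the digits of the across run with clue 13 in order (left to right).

17 in 2 cells must be {8,9}.
R1C1 = 17 − 9 = 8 completes the 17 down.
R1C2 = 13 − 8 = 5 completes the 13 across.
R2C2 = 17 − 9 = 8 completes the 17 across.

8 5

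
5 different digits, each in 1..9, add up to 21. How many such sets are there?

8

5 distinct digits from 1–9 sum between 15 and 35.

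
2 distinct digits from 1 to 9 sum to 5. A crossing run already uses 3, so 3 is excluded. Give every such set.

2 distinct digits from 1–9 sum between 3 and 17.
Dropping sets that contain 3.
Only one set works: {1,4}.

{1,4}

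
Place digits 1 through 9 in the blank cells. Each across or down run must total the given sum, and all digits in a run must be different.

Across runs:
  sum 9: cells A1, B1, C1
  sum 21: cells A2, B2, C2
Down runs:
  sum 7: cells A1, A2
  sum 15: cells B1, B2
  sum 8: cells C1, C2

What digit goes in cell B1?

6

The 9 across and the 15 down share only 6, so B1 = 6.
B2 = 15 − 6 = 9 completes the 15 down.
Nothing is forced directly, so branch on A2, whose candidates are 4 or 5. If A2 = 4: then A1 would have to be in {1,2} for the 9 across but in {3} for the 7 down — contradiction. So A2 = 5.
A1 = 7 − 5 = 2 completes the 7 down.
C1 = 9 − 8 = 1 completes the 9 across.
C2 = 21 − 14 = 7 completes the 21 across.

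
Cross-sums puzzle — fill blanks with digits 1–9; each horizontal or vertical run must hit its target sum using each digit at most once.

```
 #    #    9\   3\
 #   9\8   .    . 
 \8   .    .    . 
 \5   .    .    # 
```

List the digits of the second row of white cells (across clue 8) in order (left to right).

5, 2, 1

3 in 2 cells must be {1,2}.
Nothing is forced directly, so branch on R1C3, whose candidates are 1 or 2. If R1C3 = 1: then R1C2 would have to be in {7} for the 8 across but in {1,2,3,4,5,6} for the 9 down — contradiction. So R1C3 = 2.
R1C2 = 8 − 2 = 6 completes the 8 across.
R2C3 = 3 − 2 = 1 completes the 3 down.
R2C2 = 2: the only remaining digit allowed by both the 8 across and the 9 down.
R3C2 = 9 − 8 = 1 completes the 9 down.
R2C1 = 8 − 3 = 5 completes the 8 across.
R3C1 = 5 − 1 = 4 completes the 5 across.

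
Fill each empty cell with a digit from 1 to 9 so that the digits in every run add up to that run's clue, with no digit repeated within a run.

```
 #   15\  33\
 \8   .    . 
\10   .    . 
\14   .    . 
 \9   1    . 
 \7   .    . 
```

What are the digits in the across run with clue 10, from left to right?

15 in 5 cells must be {1,2,3,4,5}.
Given what's placed, R3C1 must be 5 to fit the 14 across and 15 down.
R3C2 = 14 − 5 = 9 completes the 14 across.
R4C2 = 9 − 1 = 8 completes the 9 across.
No cell is forced outright now. R1C1 can only be 2 or 3 (the digits allowed by both its 8 across and its 15 down). If R1C1 = 3: that forces R1C2 = 5, R5C2 = 4, R2C2 = 7, after which R5C1 would have to be in {3} for the 7 across but in {2,4} for the 15 down — contradiction. So R1C1 = 2.
R1C2 = 8 − 2 = 6 completes the 8 across.
R5C2 = 3: the only remaining digit allowed by both the 7 across and the 33 down.
R2C2 = 33 − 26 = 7 completes the 33 down.
R5C1 = 7 − 3 = 4 completes the 7 across.
R2C1 = 10 − 7 = 3 completes the 10 across.

3, 7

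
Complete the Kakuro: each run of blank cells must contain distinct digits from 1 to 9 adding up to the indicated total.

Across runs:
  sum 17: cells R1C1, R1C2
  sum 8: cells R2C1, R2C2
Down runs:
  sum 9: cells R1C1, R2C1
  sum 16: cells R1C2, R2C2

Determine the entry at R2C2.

17 in 2 cells must be {8,9}; 16 in 2 cells must be {7,9}.
The 17 across and the 9 down share only 8, so R1C1 = 8.
R1C2 = 17 − 8 = 9 completes the 17 across.
R2C1 = 9 − 8 = 1 completes the 9 down.
R2C2 = 8 − 1 = 7 completes the 8 across.

7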